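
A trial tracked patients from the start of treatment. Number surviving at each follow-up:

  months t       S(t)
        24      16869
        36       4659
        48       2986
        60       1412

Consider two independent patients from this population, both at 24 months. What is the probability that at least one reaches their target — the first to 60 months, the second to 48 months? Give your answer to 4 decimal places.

0.2459

p₁ = S(60)/S(24) = 1412/16869 = 0.083704; p₂ = S(48)/S(24) = 2986/16869 = 0.177011.
P(at least one) = 1 − (1−p₁)(1−p₂) = 1 − 0.916296 × 0.822989 = 0.245898.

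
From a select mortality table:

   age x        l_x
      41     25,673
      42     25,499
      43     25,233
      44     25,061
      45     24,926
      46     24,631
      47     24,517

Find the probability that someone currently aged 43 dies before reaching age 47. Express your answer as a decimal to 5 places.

0.02838

P(die before 47 | alive at 43) = 1 − l_47/l_43 = 1 − 24,517/25,233 = (716)/25,233 = 0.028376.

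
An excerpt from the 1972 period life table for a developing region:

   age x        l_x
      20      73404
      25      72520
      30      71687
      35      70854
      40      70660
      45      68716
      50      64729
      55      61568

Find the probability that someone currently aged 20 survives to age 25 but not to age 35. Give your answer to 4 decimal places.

0.0227

We want 5|10q20 = (l_25 − l_35)/l_20.
This is the probability of reaching 25 but not 35, conditional on being alive at 20: (l_25 − l_35) / l_20.
= (72520 − 70854) / 73404 = 1666 / 73404 = 0.022696.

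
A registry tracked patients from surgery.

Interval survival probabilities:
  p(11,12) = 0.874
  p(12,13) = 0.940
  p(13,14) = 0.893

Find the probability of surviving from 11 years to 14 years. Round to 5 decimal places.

The overall survival probability is 0.874 × 0.940 × 0.893.
= 0.733653.

0.73365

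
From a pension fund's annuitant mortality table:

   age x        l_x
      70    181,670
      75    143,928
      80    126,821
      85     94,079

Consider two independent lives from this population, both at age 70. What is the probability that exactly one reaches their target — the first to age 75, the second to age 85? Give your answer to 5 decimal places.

p₁ = l_75/l_70 = 143,928/181,670 = 0.792250; p₂ = l_85/l_70 = 94,079/181,670 = 0.517857.
P(exactly one) = p₁(1−p₂) + (1−p₁)p₂ = 0.381978 + 0.107585 = 0.489563.

0.48956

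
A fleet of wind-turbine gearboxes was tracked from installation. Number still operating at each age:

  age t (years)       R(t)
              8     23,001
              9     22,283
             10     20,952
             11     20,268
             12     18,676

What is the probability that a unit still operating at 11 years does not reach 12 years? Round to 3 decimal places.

P(fail before 12 | operational at 11) = 1 − R(12)/R(11) = 1 − 18,676/20,268 = (1,592)/20,268 = 0.078547.

0.079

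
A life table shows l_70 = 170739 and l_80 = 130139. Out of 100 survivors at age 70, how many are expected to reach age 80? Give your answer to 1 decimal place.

76.2

The relevant probability is 130139/170739 = 0.762210.
Expected number = 100 × 0.762210 = 76.2.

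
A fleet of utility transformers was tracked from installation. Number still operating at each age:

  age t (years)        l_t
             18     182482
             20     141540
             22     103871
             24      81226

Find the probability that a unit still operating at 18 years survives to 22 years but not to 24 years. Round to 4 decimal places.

0.1241

This is the probability of reaching 22 but not 24, conditional on being operational at 18: (l_22 − l_24) / l_18.
= (103871 − 81226) / 182482 = 22645 / 182482 = 0.124094.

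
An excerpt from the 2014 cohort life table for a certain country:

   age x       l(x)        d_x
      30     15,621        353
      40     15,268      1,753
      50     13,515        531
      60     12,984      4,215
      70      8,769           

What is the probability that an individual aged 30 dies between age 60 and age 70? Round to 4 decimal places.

0.2698

This is the probability of reaching 60 but not 70, conditional on being alive at 30: (l(60) − l(70)) / l(30).
= (12,984 − 8,769) / 15,621 = 4,215 / 15,621 = 0.269829.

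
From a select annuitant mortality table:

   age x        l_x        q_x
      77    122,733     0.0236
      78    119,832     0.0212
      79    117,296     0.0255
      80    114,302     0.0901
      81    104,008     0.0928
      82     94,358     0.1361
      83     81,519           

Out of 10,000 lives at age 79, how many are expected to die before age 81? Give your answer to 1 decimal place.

1132.9

The relevant probability is 1 − 104,008/117,296 = 0.113286.
Expected number = 10,000 × 0.113286 = 1132.9.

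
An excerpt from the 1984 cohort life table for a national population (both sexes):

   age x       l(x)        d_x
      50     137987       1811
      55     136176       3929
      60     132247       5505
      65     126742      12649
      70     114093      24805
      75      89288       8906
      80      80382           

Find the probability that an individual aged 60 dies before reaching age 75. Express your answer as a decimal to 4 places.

0.3248

P(die before 75 | alive at 60) = 1 − l(75)/l(60) = 1 − 89288/132247 = (42959)/132247 = 0.324839.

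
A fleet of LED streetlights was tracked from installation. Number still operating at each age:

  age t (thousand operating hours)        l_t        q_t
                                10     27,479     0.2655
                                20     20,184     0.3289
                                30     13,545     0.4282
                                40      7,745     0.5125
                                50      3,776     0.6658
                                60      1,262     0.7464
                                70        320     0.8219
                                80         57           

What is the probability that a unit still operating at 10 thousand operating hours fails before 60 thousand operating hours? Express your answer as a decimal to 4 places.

0.9541

P(fail before 60 | operational at 10) = 1 − l_60/l_10 = 1 − 1,262/27,479 = (26,217)/27,479 = 0.954074.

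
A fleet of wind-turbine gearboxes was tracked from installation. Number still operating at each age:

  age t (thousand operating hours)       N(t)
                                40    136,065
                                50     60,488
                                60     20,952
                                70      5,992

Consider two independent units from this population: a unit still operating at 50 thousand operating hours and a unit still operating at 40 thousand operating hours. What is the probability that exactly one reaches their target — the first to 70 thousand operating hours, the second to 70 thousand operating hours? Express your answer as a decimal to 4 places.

0.1344

p₁ = N(70)/N(50) = 5,992/60,488 = 0.099061; p₂ = N(70)/N(40) = 5,992/136,065 = 0.044038.
P(exactly one) = p₁(1−p₂) + (1−p₁)p₂ = 0.094699 + 0.039676 = 0.134374.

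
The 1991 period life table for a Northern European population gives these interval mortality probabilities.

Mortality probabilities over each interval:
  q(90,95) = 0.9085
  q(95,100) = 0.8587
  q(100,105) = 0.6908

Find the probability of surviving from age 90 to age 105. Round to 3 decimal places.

0.004

Chaining the interval survival probabilities: (1 − 0.9085) × (1 − 0.8587) × (1 − 0.6908).
= 0.0915 × 0.1413 × 0.3092 = 0.003998.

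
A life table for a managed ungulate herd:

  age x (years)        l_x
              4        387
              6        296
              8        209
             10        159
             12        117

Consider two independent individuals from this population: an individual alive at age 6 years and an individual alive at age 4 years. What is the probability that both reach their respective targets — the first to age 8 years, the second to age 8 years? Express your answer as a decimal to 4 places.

p₁ = l_8/l_6 = 209/296 = 0.706081; p₂ = l_8/l_4 = 209/387 = 0.540052.
P(both) = p₁ × p₂ = 0.706081 × 0.540052 = 0.381320.

0.3813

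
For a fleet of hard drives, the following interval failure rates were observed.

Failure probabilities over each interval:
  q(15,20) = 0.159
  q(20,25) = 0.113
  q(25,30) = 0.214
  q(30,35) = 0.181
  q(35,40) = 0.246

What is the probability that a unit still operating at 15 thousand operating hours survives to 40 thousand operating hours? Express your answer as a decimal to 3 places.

0.362

Survival from 15 to 40 is the product of surviving each interval: (1 − 0.159) × (1 − 0.113) × (1 − 0.214) × (1 − 0.181) × (1 − 0.246).
= 0.841 × 0.887 × 0.786 × 0.819 × 0.754 = 0.362074.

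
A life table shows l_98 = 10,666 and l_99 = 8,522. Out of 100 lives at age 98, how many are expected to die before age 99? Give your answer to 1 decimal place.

20.1

The relevant probability is 1 − 8,522/10,666 = 0.201013.
Expected number = 100 × 0.201013 = 20.1.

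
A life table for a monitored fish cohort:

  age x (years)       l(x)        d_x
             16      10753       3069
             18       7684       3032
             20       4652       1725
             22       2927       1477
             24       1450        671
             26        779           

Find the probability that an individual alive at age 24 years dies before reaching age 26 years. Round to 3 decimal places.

P(die before 26 | alive at 24) = 1 − l(26)/l(24) = 1 − 779/1450 = (671)/1450 = 0.462759.

0.463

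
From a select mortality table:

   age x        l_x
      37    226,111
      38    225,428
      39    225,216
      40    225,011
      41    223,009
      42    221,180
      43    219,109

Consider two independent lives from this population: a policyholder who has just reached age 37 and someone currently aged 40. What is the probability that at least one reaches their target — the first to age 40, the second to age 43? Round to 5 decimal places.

p₁ = l_40/l_37 = 225,011/226,111 = 0.995135; p₂ = l_43/l_40 = 219,109/225,011 = 0.973770.
P(at least one) = 1 − (1−p₁)(1−p₂) = 1 − 0.004865 × 0.026230 = 0.999872.

0.99987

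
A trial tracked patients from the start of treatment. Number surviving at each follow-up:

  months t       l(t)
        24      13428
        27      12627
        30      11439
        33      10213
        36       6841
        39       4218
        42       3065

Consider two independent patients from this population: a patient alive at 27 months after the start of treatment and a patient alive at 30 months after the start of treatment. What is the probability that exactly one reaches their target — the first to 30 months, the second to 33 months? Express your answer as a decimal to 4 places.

p₁ = l(30)/l(27) = 11439/12627 = 0.905916; p₂ = l(33)/l(30) = 10213/11439 = 0.892823.
P(exactly one) = p₁(1−p₂) + (1−p₁)p₂ = 0.097093 + 0.084000 = 0.181094.

0.1811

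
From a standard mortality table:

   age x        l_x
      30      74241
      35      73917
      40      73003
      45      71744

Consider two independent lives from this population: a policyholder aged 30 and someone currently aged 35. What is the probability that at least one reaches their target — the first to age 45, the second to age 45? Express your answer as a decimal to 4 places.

0.9990

p₁ = l_45/l_30 = 71744/74241 = 0.966366; p₂ = l_45/l_35 = 71744/73917 = 0.970602.
P(at least one) = 1 − (1−p₁)(1−p₂) = 1 − 0.033634 × 0.029398 = 0.999011.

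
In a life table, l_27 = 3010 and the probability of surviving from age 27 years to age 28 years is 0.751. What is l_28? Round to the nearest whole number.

l_28 = l_27 × p = 3010 × 0.751 = 2261.

2261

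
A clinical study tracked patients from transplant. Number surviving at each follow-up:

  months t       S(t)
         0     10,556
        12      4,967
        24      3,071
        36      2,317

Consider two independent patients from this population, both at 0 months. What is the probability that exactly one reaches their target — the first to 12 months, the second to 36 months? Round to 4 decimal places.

p₁ = S(12)/S(0) = 4,967/10,556 = 0.470538; p₂ = S(36)/S(0) = 2,317/10,556 = 0.219496.
P(exactly one) = p₁(1−p₂) + (1−p₁)p₂ = 0.367257 + 0.116215 = 0.483472.

0.4835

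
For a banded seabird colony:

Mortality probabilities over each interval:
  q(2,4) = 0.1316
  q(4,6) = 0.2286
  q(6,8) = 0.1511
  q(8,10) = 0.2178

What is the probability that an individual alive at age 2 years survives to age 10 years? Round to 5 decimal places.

0.44481

Chaining the interval survival probabilities: (1 − 0.1316) × (1 − 0.2286) × (1 − 0.1511) × (1 − 0.2178).
= 0.8684 × 0.7714 × 0.8489 × 0.7822 = 0.444809.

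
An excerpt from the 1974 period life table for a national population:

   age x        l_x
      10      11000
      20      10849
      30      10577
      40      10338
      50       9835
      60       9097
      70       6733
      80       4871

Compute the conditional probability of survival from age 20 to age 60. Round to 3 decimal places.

0.839

The conditional survival probability is l_60/l_20 = 9097/10849 = 0.838510.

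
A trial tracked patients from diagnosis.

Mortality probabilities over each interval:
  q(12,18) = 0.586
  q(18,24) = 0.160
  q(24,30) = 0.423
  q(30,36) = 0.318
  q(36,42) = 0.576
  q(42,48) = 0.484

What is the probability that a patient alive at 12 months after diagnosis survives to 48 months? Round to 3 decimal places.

0.030

Survival from 12 to 48 is the product of surviving each interval: (1 − 0.586) × (1 − 0.160) × (1 − 0.423) × (1 − 0.318) × (1 − 0.576) × (1 − 0.484).
= 0.414 × 0.840 × 0.577 × 0.682 × 0.424 × 0.516 = 0.029940.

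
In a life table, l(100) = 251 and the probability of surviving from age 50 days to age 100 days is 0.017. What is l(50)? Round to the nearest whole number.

l(50) = l(100) / p = 251 / 0.017 = 14765.

14765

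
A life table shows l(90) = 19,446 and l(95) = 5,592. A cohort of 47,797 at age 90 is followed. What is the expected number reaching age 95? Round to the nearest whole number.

The relevant probability is 5,592/19,446 = 0.287566.
Expected number = 47,797 × 0.287566 = 13745.

13745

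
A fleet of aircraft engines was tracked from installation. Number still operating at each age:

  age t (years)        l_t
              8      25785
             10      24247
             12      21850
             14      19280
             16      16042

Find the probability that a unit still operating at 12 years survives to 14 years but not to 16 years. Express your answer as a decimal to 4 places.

0.1482

This is the probability of reaching 14 but not 16, conditional on being operational at 12: (l_14 − l_16) / l_12.
= (19280 − 16042) / 21850 = 3238 / 21850 = 0.148192.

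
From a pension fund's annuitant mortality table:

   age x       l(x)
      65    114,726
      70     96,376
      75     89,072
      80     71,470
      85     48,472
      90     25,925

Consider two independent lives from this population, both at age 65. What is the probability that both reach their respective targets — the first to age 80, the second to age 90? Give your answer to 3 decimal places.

0.141

p₁ = l(80)/l(65) = 71,470/114,726 = 0.622963; p₂ = l(90)/l(65) = 25,925/114,726 = 0.225973.
P(both) = p₁ × p₂ = 0.622963 × 0.225973 = 0.140773.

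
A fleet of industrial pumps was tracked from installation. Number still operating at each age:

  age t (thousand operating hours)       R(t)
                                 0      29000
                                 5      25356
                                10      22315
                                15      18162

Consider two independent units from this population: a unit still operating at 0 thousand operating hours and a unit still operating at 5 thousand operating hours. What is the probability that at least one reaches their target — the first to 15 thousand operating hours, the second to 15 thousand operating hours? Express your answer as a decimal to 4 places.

0.8940

p₁ = R(15)/R(0) = 18162/29000 = 0.626276; p₂ = R(15)/R(5) = 18162/25356 = 0.716280.
P(at least one) = 1 − (1−p₁)(1−p₂) = 1 − 0.373724 × 0.283720 = 0.893967.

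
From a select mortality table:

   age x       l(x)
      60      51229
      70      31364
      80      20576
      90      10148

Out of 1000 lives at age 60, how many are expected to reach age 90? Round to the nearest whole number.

198

The relevant probability is 10148/51229 = 0.198091.
Expected number = 1000 × 0.198091 = 198.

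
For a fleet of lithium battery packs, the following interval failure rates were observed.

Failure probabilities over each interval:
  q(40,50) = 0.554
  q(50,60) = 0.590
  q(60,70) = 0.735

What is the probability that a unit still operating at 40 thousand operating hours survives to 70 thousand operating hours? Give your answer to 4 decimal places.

0.0485

The overall survival probability is (1 − 0.554) × (1 − 0.590) × (1 − 0.735).
= 0.446 × 0.410 × 0.265 = 0.048458.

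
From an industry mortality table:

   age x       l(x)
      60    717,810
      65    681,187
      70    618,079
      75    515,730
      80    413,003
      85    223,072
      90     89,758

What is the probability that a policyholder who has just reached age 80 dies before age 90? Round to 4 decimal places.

P(die before 90 | alive at 80) = 1 − l(90)/l(80) = 1 − 89,758/413,003 = (323,245)/413,003 = 0.782670.

0.7827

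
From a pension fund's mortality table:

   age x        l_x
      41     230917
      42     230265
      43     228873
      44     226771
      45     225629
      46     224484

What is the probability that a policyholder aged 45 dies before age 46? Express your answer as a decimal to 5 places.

0.00507

P(die before 46 | alive at 45) = 1 − l_46/l_45 = 1 − 224484/225629 = (1145)/225629 = 0.005075.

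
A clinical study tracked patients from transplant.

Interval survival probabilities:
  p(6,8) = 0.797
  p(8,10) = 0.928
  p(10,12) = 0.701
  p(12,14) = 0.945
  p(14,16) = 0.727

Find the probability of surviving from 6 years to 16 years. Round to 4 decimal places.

0.3562

The overall survival probability is 0.797 × 0.928 × 0.701 × 0.945 × 0.727.
= 0.356197.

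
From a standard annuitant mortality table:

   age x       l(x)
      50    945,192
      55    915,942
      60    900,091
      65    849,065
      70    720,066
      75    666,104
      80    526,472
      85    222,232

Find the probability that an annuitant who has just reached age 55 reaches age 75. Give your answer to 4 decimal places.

0.7272

The conditional survival probability is l(75)/l(55) = 666,104/915,942 = 0.727234.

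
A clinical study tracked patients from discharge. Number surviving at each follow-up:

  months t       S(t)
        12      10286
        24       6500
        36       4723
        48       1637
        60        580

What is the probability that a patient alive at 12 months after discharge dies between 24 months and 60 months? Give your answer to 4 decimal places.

0.5755

This is the probability of reaching 24 but not 60, conditional on being alive at 12: (S(24) − S(60)) / S(12).
= (6500 − 580) / 10286 = 5920 / 10286 = 0.575540.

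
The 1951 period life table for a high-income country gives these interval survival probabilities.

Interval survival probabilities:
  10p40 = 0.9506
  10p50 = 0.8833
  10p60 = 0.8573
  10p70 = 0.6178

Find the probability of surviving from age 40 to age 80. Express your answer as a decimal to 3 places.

0.445

Survival from 40 to 80 is the product of surviving each interval: 0.9506 × 0.8833 × 0.8573 × 0.6178.
= 0.444720.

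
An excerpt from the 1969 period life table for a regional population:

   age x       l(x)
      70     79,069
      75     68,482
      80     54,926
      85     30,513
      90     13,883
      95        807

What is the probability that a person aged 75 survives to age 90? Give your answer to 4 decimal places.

0.2027

The conditional survival probability is l(90)/l(75) = 13,883/68,482 = 0.202725.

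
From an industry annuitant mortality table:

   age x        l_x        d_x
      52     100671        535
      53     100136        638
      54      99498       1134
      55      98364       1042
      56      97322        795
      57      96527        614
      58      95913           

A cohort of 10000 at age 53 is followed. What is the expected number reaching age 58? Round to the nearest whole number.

9578

The relevant probability is 95913/100136 = 0.957827.
Expected number = 10000 × 0.957827 = 9578.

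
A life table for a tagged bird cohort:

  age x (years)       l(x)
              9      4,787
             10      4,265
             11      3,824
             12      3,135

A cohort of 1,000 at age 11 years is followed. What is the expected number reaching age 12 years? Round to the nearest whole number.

820

The relevant probability is 3,135/3,824 = 0.819822.
Expected number = 1,000 × 0.819822 = 820.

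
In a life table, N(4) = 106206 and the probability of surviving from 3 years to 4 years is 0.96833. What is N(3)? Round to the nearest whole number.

N(3) = N(4) / p = 106206 / 0.96833 = 109680.

109680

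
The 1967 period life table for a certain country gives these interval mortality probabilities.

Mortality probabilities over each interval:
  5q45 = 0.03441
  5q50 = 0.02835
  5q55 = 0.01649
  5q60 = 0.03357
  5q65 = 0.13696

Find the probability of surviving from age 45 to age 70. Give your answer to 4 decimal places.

0.7696

Chaining the interval survival probabilities: (1 − 0.03441) × (1 − 0.02835) × (1 − 0.01649) × (1 − 0.03357) × (1 − 0.13696).
= 0.96559 × 0.97165 × 0.98351 × 0.96643 × 0.86304 = 0.769631.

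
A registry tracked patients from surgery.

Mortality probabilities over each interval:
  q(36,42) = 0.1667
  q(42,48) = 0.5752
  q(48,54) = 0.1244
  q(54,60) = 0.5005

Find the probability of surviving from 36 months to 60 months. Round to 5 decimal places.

Survival from 36 to 60 is the product of surviving each interval: (1 − 0.1667) × (1 − 0.5752) × (1 − 0.1244) × (1 − 0.5005).
= 0.8333 × 0.4248 × 0.8756 × 0.4995 = 0.154820.

0.15482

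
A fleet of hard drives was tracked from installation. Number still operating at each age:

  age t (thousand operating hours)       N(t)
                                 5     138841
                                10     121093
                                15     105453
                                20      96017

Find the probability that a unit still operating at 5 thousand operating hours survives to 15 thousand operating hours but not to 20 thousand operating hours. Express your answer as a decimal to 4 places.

0.0680

This is the probability of reaching 15 but not 20, conditional on being operational at 5: (N(15) − N(20)) / N(5).
= (105453 − 96017) / 138841 = 9436 / 138841 = 0.067963.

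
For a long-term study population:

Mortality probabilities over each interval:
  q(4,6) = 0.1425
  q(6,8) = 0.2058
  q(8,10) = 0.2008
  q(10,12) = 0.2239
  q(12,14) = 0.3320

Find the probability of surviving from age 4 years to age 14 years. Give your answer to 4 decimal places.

0.2822

Chaining the interval survival probabilities: (1 − 0.1425) × (1 − 0.2058) × (1 − 0.2008) × (1 − 0.2239) × (1 − 0.3320).
= 0.8575 × 0.7942 × 0.7992 × 0.7761 × 0.6680 = 0.282172.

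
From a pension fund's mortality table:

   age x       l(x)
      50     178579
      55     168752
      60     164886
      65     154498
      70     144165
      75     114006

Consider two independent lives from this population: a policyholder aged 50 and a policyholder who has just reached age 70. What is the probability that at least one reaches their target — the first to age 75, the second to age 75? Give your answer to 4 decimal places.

p₁ = l(75)/l(50) = 114006/178579 = 0.638407; p₂ = l(75)/l(70) = 114006/144165 = 0.790802.
P(at least one) = 1 − (1−p₁)(1−p₂) = 1 − 0.361593 × 0.209198 = 0.924355.

0.9244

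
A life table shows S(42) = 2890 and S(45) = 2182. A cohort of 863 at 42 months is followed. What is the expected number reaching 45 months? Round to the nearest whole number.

The relevant probability is 2182/2890 = 0.755017.
Expected number = 863 × 0.755017 = 652.

652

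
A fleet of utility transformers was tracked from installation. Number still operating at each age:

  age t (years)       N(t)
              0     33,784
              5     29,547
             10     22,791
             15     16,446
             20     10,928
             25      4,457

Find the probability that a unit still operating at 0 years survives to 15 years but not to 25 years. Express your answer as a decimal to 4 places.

This is the probability of reaching 15 but not 25, conditional on being operational at 0: (N(15) − N(25)) / N(0).
= (16,446 − 4,457) / 33,784 = 11,989 / 33,784 = 0.354872.

0.3549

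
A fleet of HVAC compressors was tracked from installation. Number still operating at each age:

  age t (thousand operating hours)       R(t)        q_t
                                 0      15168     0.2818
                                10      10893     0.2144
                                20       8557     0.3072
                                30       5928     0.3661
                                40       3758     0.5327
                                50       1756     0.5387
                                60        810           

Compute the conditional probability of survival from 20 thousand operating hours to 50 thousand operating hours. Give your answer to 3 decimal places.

0.205

The conditional survival probability is R(50)/R(20) = 1756/8557 = 0.205212.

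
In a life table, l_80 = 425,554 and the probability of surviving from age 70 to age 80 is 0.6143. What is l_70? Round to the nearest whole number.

l_70 = l_80 / p = 425,554 / 0.6143 = 692746.

692746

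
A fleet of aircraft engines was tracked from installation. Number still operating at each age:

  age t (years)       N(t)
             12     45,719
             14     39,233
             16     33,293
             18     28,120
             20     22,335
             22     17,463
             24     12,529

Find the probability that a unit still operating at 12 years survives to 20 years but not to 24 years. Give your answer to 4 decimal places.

0.2145

This is the probability of reaching 20 but not 24, conditional on being operational at 12: (N(20) − N(24)) / N(12).
= (22,335 − 12,529) / 45,719 = 9,806 / 45,719 = 0.214484.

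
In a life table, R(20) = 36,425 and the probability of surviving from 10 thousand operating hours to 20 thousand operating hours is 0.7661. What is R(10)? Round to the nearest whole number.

47546

R(10) = R(20) / p = 36,425 / 0.7661 = 47546.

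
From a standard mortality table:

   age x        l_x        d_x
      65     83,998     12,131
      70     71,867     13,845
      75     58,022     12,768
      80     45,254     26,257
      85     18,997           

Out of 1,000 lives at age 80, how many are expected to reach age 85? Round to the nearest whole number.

420

The relevant probability is 18,997/45,254 = 0.419786.
Expected number = 1,000 × 0.419786 = 420.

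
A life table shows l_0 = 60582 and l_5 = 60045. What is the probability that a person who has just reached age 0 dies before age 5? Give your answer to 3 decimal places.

0.009

P(die before 5 | alive at 0) = 1 − l_5/l_0 = 1 − 60045/60582 = (537)/60582 = 0.008864.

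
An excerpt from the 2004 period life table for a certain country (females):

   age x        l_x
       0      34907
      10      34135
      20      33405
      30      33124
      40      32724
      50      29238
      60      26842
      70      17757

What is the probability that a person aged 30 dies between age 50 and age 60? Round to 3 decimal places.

0.072

We want 20|10q30 = (l_50 − l_60)/l_30.
This is the probability of reaching 50 but not 60, conditional on being alive at 30: (l_50 − l_60) / l_30.
= (29238 − 26842) / 33124 = 2396 / 33124 = 0.072334.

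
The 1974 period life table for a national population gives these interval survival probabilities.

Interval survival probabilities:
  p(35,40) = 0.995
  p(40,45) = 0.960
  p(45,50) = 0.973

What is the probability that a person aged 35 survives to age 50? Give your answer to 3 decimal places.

0.929

P(survive 35→50) = 0.995 × 0.960 × 0.973.
= 0.929410.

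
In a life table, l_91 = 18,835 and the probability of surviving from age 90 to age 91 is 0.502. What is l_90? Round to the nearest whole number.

l_90 = l_91 / p = 18,835 / 0.502 = 37520.

37520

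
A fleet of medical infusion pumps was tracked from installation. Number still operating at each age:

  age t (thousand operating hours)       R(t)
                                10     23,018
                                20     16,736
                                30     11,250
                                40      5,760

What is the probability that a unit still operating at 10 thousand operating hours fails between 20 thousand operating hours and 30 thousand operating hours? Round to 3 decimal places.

0.238

This is the probability of reaching 20 but not 30, conditional on being operational at 10: (R(20) − R(30)) / R(10).
= (16,736 − 11,250) / 23,018 = 5,486 / 23,018 = 0.238335.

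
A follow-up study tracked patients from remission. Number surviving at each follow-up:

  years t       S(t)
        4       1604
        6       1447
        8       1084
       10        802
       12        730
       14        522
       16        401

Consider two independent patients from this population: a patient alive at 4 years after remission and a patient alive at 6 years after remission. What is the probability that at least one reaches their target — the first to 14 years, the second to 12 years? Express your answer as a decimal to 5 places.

0.66575

p₁ = S(14)/S(4) = 522/1604 = 0.325436; p₂ = S(12)/S(6) = 730/1447 = 0.504492.
P(at least one) = 1 − (1−p₁)(1−p₂) = 1 − 0.674564 × 0.495508 = 0.665748.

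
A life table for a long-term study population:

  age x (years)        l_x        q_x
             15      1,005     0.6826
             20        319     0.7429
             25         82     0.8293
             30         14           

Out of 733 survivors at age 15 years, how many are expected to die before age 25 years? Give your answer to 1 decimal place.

The relevant probability is 1 − 82/1,005 = 0.918408.
Expected number = 733 × 0.918408 = 673.2.

673.2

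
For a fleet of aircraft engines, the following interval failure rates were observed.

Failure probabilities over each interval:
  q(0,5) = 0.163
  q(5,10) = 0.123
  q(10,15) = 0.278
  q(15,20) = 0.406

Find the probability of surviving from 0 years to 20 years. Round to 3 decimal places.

0.315

P(survive 0→20) = (1 − 0.163) × (1 − 0.123) × (1 − 0.278) × (1 − 0.406).
= 0.837 × 0.877 × 0.722 × 0.594 = 0.314810.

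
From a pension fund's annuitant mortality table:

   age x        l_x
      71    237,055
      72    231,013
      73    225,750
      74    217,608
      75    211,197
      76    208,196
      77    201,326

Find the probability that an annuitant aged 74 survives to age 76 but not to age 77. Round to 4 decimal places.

0.0316

This is the probability of reaching 76 but not 77, conditional on being alive at 74: (l_76 − l_77) / l_74.
= (208,196 − 201,326) / 217,608 = 6,870 / 217,608 = 0.031571.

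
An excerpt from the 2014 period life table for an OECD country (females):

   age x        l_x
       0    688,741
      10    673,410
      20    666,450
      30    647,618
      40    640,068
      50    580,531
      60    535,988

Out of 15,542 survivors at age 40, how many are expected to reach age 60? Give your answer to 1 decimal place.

The relevant probability is 535,988/640,068 = 0.837392.
Expected number = 15,542 × 0.837392 = 13014.8.

13014.8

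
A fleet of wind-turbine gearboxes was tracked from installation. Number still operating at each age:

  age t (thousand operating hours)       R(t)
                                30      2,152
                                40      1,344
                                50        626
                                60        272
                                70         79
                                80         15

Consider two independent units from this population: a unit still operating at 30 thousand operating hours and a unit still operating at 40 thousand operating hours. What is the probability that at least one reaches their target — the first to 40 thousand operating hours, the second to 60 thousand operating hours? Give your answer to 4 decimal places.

0.7005

p₁ = R(40)/R(30) = 1,344/2,152 = 0.624535; p₂ = R(60)/R(40) = 272/1,344 = 0.202381.
P(at least one) = 1 − (1−p₁)(1−p₂) = 1 − 0.375465 × 0.797619 = 0.700522.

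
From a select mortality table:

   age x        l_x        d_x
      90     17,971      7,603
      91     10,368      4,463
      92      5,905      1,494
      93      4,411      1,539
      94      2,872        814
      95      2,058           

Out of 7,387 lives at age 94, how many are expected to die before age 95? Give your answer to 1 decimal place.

2093.7

The relevant probability is 1 − 2,058/2,872 = 0.283426.
Expected number = 7,387 × 0.283426 = 2093.7.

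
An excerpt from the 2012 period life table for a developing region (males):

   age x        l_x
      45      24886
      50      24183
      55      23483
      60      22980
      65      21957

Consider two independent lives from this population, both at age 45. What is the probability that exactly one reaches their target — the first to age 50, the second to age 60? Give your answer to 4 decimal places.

p₁ = l_50/l_45 = 24183/24886 = 0.971751; p₂ = l_60/l_45 = 22980/24886 = 0.923411.
P(exactly one) = p₁(1−p₂) + (1−p₁)p₂ = 0.074425 + 0.026085 = 0.100511.

0.1005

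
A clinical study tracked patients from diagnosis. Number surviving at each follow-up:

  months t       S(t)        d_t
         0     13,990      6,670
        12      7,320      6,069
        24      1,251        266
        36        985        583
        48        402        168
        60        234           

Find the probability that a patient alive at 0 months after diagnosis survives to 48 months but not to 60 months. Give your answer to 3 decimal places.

0.012

This is the probability of reaching 48 but not 60, conditional on being alive at 0: (S(48) − S(60)) / S(0).
= (402 − 234) / 13,990 = 168 / 13,990 = 0.012009.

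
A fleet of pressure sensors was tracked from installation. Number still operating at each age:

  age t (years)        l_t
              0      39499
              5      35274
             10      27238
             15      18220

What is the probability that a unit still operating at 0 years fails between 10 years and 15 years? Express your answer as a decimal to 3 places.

This is the probability of reaching 10 but not 15, conditional on being operational at 0: (l_10 − l_15) / l_0.
= (27238 − 18220) / 39499 = 9018 / 39499 = 0.228310.

0.228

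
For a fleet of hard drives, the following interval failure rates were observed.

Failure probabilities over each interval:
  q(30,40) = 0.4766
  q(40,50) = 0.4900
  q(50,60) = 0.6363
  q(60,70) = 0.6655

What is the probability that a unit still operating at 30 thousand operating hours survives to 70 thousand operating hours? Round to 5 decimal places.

Survival from 30 to 70 is the product of surviving each interval: (1 − 0.4766) × (1 − 0.4900) × (1 − 0.6363) × (1 − 0.6655).
= 0.5234 × 0.5100 × 0.3637 × 0.3345 = 0.032475.

0.03247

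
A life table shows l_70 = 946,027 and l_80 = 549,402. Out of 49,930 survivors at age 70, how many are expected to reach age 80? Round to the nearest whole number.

The relevant probability is 549,402/946,027 = 0.580747.
Expected number = 49,930 × 0.580747 = 28997.

28997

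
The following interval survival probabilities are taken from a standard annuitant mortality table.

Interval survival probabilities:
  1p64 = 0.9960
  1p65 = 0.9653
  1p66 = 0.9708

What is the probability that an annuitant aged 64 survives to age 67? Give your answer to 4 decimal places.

0.9334

The overall survival probability is 0.9960 × 0.9653 × 0.9708.
= 0.933365.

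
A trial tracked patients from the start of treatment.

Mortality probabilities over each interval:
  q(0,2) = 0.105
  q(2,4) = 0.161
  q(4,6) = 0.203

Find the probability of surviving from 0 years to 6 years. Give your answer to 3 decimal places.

0.598

Chaining the interval survival probabilities: (1 − 0.105) × (1 − 0.161) × (1 − 0.203).
= 0.895 × 0.839 × 0.797 = 0.598471.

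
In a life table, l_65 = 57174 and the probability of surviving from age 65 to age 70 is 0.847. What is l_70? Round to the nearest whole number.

l_70 = l_65 × p = 57174 × 0.847 = 48426.

48426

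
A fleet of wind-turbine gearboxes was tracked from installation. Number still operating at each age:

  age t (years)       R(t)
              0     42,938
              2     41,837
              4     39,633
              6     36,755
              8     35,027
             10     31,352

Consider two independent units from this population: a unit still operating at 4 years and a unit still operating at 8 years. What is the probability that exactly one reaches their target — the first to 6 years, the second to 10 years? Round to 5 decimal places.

0.16230

p₁ = R(6)/R(4) = 36,755/39,633 = 0.927384; p₂ = R(10)/R(8) = 31,352/35,027 = 0.895081.
P(exactly one) = p₁(1−p₂) + (1−p₁)p₂ = 0.097300 + 0.064997 = 0.162297.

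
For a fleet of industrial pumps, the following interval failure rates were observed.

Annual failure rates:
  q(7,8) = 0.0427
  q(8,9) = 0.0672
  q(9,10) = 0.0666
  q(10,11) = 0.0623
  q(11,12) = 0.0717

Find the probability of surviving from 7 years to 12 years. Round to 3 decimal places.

0.726

The overall survival probability is (1 − 0.0427) × (1 − 0.0672) × (1 − 0.0666) × (1 − 0.0623) × (1 − 0.0717).
= 0.9573 × 0.9328 × 0.9334 × 0.9377 × 0.9283 = 0.725532.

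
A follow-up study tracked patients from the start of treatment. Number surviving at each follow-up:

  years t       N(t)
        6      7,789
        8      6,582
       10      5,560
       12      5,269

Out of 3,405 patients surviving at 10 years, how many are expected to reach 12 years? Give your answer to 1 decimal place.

The relevant probability is 5,269/5,560 = 0.947662.
Expected number = 3,405 × 0.947662 = 3226.8.

3226.8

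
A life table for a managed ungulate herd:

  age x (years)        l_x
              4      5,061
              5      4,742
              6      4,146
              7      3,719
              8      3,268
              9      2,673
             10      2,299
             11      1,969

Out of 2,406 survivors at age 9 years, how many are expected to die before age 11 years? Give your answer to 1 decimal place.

633.7

The relevant probability is 1 − 1,969/2,673 = 0.263374.
Expected number = 2,406 × 0.263374 = 633.7.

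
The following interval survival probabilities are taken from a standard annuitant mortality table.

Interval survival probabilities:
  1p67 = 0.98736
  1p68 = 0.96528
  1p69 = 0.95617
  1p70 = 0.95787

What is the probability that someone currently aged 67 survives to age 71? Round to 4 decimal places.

0.8729

Survival from 67 to 71 is the product of surviving each interval: 0.98736 × 0.96528 × 0.95617 × 0.95787.
= 0.872912.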